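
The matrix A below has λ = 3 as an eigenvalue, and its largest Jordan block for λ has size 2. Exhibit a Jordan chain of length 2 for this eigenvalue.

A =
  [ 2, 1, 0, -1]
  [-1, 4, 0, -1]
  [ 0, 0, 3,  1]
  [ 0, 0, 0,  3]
A Jordan chain for λ = 3 of length 2:
v_1 = (-1, -1, 0, 0)ᵀ
v_2 = (1, 0, 0, 0)ᵀ

Let N = A − (3)·I. We want v_2 with N^2 v_2 = 0 but N^1 v_2 ≠ 0; then v_{j-1} := N · v_j for j = 2, …, 2.

Pick v_2 = (1, 0, 0, 0)ᵀ.
Then v_1 = N · v_2 = (-1, -1, 0, 0)ᵀ.

Sanity check: (A − (3)·I) v_1 = (0, 0, 0, 0)ᵀ = 0. ✓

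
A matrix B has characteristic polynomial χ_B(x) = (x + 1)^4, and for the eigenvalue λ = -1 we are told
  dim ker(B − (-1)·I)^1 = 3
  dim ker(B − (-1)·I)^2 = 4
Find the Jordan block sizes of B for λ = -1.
Block sizes for λ = -1: [2, 1, 1]

From the dimensions of kernels of powers, the number of Jordan blocks of size at least j is d_j − d_{j−1} where d_j = dim ker(N^j) (with d_0 = 0). Computing the differences gives [3, 1].
The number of blocks of size exactly k is (#blocks of size ≥ k) − (#blocks of size ≥ k + 1), so the partition is: 2 block(s) of size 1, 1 block(s) of size 2.
In nonincreasing order the block sizes are [2, 1, 1].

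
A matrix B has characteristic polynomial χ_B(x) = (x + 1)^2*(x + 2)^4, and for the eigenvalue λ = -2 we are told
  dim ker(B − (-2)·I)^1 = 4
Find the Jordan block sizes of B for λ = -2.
Block sizes for λ = -2: [1, 1, 1, 1]

From the dimensions of kernels of powers, the number of Jordan blocks of size at least j is d_j − d_{j−1} where d_j = dim ker(N^j) (with d_0 = 0). Computing the differences gives [4].
The number of blocks of size exactly k is (#blocks of size ≥ k) − (#blocks of size ≥ k + 1), so the partition is: 4 block(s) of size 1.
In nonincreasing order the block sizes are [1, 1, 1, 1].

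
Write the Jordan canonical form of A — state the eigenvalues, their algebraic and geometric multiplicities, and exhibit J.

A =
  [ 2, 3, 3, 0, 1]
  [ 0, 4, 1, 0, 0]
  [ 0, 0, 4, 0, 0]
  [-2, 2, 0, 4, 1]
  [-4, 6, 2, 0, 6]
J_3(4) ⊕ J_2(4)

The characteristic polynomial is
  det(x·I − A) = x^5 - 20*x^4 + 160*x^3 - 640*x^2 + 1280*x - 1024 = (x - 4)^5

Eigenvalues and multiplicities (the geometric multiplicity of λ is n − rank(A − λI), which equals the number of Jordan blocks for λ):
  λ = 4: algebraic multiplicity = 5, geometric multiplicity = 2

Determining the block sizes for each eigenvalue:
  λ = 4: with am = 5 and gm = 2, the partition is not yet determined (e.g. several partitions of 5 into 2 parts exist). Let N = A − (4)·I. Computing rank(N^1) = 3, rank(N^2) = 1, rank(N^3) = 0; the number of blocks of size ≥ j is rank(N^{j−1}) − rank(N^j), giving [2, 2, 1]. So we have 1 block(s) of size 3, 1 block(s) of size 2 → block sizes [3, 2]

Assembling the blocks gives a Jordan form
J =
  [4, 1, 0, 0, 0]
  [0, 4, 1, 0, 0]
  [0, 0, 4, 0, 0]
  [0, 0, 0, 4, 1]
  [0, 0, 0, 0, 4]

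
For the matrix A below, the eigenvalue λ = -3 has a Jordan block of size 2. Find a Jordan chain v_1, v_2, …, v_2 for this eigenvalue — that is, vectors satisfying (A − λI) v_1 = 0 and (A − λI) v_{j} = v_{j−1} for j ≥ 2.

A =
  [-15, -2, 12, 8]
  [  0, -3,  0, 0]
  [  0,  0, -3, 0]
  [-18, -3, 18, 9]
A Jordan chain for λ = -3 of length 2:
v_1 = (-12, 0, 0, -18)ᵀ
v_2 = (1, 0, 0, 0)ᵀ

Let N = A − (-3)·I. We want v_2 with N^2 v_2 = 0 but N^1 v_2 ≠ 0; then v_{j-1} := N · v_j for j = 2, …, 2.

Pick v_2 = (1, 0, 0, 0)ᵀ.
Then v_1 = N · v_2 = (-12, 0, 0, -18)ᵀ.

Sanity check: (A − (-3)·I) v_1 = (0, 0, 0, 0)ᵀ = 0. ✓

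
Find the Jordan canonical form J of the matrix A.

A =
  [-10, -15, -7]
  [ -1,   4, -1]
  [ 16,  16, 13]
J_1(-3) ⊕ J_2(5)

The characteristic polynomial is
  det(x·I − A) = x^3 - 7*x^2 - 5*x + 75 = (x - 5)^2*(x + 3)

Eigenvalues and multiplicities (the geometric multiplicity of λ is n − rank(A − λI), which equals the number of Jordan blocks for λ):
  λ = -3: algebraic multiplicity = 1, geometric multiplicity = 1
  λ = 5: algebraic multiplicity = 2, geometric multiplicity = 1

Determining the block sizes for each eigenvalue:
  λ = -3: one block (gm = 1), so the single block has size am = 1 → block sizes [1]
  λ = 5: one block (gm = 1), so the single block has size am = 2 → block sizes [2]

Assembling the blocks gives a Jordan form
J =
  [-3, 0, 0]
  [ 0, 5, 1]
  [ 0, 0, 5]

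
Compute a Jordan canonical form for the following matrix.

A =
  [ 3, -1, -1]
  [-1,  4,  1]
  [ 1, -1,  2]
J_3(3)

The characteristic polynomial is
  det(x·I − A) = x^3 - 9*x^2 + 27*x - 27 = (x - 3)^3

Eigenvalues and multiplicities (the geometric multiplicity of λ is n − rank(A − λI), which equals the number of Jordan blocks for λ):
  λ = 3: algebraic multiplicity = 3, geometric multiplicity = 1

Determining the block sizes for each eigenvalue:
  λ = 3: one block (gm = 1), so the single block has size am = 3 → block sizes [3]

Assembling the blocks gives a Jordan form
J =
  [3, 1, 0]
  [0, 3, 1]
  [0, 0, 3]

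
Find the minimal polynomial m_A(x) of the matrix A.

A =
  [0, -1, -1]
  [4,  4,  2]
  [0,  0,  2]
x^2 - 4*x + 4

The characteristic polynomial is χ_A(x) = (x - 2)^3, so the eigenvalues are known. The minimal polynomial is
  m_A(x) = Π_λ (x − λ)^{k_λ}
where k_λ is the size of the *largest* Jordan block for λ (equivalently, the smallest k with (A − λI)^k v = 0 for every generalised eigenvector v of λ).

  λ = 2: largest Jordan block has size 2, contributing (x − 2)^2

So m_A(x) = (x - 2)^2 = x^2 - 4*x + 4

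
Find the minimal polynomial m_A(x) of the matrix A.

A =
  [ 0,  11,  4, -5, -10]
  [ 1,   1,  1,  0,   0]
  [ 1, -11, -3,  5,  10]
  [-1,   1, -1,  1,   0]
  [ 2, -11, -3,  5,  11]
x^4 - 9*x^3 + 21*x^2 - 19*x + 6

The characteristic polynomial is χ_A(x) = (x - 6)*(x - 1)^4, so the eigenvalues are known. The minimal polynomial is
  m_A(x) = Π_λ (x − λ)^{k_λ}
where k_λ is the size of the *largest* Jordan block for λ (equivalently, the smallest k with (A − λI)^k v = 0 for every generalised eigenvector v of λ).

  λ = 1: largest Jordan block has size 3, contributing (x − 1)^3
  λ = 6: largest Jordan block has size 1, contributing (x − 6)

So m_A(x) = (x - 6)*(x - 1)^3 = x^4 - 9*x^3 + 21*x^2 - 19*x + 6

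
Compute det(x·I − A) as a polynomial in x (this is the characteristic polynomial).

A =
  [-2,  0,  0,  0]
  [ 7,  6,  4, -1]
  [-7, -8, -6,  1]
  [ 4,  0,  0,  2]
x^4 - 8*x^2 + 16

Expanding det(x·I − A) (e.g. by cofactor expansion or by noting that A is similar to its Jordan form J, which has the same characteristic polynomial as A) gives
  χ_A(x) = x^4 - 8*x^2 + 16
which factors as (x - 2)^2*(x + 2)^2. The eigenvalues (with algebraic multiplicities) are λ = -2 with multiplicity 2, λ = 2 with multiplicity 2.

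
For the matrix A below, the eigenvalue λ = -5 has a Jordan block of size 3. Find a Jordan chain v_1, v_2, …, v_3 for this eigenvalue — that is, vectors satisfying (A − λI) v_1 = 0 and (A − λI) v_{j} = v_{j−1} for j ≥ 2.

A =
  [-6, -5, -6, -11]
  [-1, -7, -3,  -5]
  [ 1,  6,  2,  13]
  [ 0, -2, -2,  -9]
A Jordan chain for λ = -5 of length 3:
v_1 = (1, 1, -1, 0)ᵀ
v_2 = (-5, -2, 6, -2)ᵀ
v_3 = (0, 1, 0, 0)ᵀ

Let N = A − (-5)·I. We want v_3 with N^3 v_3 = 0 but N^2 v_3 ≠ 0; then v_{j-1} := N · v_j for j = 3, …, 2.

Pick v_3 = (0, 1, 0, 0)ᵀ.
Then v_2 = N · v_3 = (-5, -2, 6, -2)ᵀ.
Then v_1 = N · v_2 = (1, 1, -1, 0)ᵀ.

Sanity check: (A − (-5)·I) v_1 = (0, 0, 0, 0)ᵀ = 0. ✓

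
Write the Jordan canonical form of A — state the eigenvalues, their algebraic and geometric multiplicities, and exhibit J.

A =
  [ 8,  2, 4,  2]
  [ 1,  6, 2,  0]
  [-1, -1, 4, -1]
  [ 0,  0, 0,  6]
J_3(6) ⊕ J_1(6)

The characteristic polynomial is
  det(x·I − A) = x^4 - 24*x^3 + 216*x^2 - 864*x + 1296 = (x - 6)^4

Eigenvalues and multiplicities (the geometric multiplicity of λ is n − rank(A − λI), which equals the number of Jordan blocks for λ):
  λ = 6: algebraic multiplicity = 4, geometric multiplicity = 2

Determining the block sizes for each eigenvalue:
  λ = 6: with am = 4 and gm = 2, the partition is not yet determined (e.g. several partitions of 4 into 2 parts exist). Let N = A − (6)·I. Computing rank(N^1) = 2, rank(N^2) = 1, rank(N^3) = 0; the number of blocks of size ≥ j is rank(N^{j−1}) − rank(N^j), giving [2, 1, 1]. So we have 1 block(s) of size 3, 1 block(s) of size 1 → block sizes [3, 1]

Assembling the blocks gives a Jordan form
J =
  [6, 1, 0, 0]
  [0, 6, 1, 0]
  [0, 0, 6, 0]
  [0, 0, 0, 6]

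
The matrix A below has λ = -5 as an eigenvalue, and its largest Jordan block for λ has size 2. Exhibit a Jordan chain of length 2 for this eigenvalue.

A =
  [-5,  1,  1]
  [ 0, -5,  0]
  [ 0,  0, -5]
A Jordan chain for λ = -5 of length 2:
v_1 = (1, 0, 0)ᵀ
v_2 = (0, 1, 0)ᵀ

Let N = A − (-5)·I. We want v_2 with N^2 v_2 = 0 but N^1 v_2 ≠ 0; then v_{j-1} := N · v_j for j = 2, …, 2.

Pick v_2 = (0, 1, 0)ᵀ.
Then v_1 = N · v_2 = (1, 0, 0)ᵀ.

Sanity check: (A − (-5)·I) v_1 = (0, 0, 0)ᵀ = 0. ✓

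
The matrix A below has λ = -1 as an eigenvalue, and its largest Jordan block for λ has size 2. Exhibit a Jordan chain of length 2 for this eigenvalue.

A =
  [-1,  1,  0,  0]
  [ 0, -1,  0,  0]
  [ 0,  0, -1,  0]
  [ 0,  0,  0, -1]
A Jordan chain for λ = -1 of length 2:
v_1 = (1, 0, 0, 0)ᵀ
v_2 = (0, 1, 0, 0)ᵀ

Let N = A − (-1)·I. We want v_2 with N^2 v_2 = 0 but N^1 v_2 ≠ 0; then v_{j-1} := N · v_j for j = 2, …, 2.

Pick v_2 = (0, 1, 0, 0)ᵀ.
Then v_1 = N · v_2 = (1, 0, 0, 0)ᵀ.

Sanity check: (A − (-1)·I) v_1 = (0, 0, 0, 0)ᵀ = 0. ✓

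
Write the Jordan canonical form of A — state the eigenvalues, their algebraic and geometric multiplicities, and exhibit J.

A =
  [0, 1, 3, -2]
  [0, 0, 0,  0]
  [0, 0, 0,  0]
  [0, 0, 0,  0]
J_2(0) ⊕ J_1(0) ⊕ J_1(0)

The characteristic polynomial is
  det(x·I − A) = x^4

Eigenvalues and multiplicities (the geometric multiplicity of λ is n − rank(A − λI), which equals the number of Jordan blocks for λ):
  λ = 0: algebraic multiplicity = 4, geometric multiplicity = 3

Determining the block sizes for each eigenvalue:
  λ = 0: 3 blocks summing to 4 forces exactly one block of size 2 and the rest size 1 → block sizes [2, 1, 1]

Assembling the blocks gives a Jordan form
J =
  [0, 1, 0, 0]
  [0, 0, 0, 0]
  [0, 0, 0, 0]
  [0, 0, 0, 0]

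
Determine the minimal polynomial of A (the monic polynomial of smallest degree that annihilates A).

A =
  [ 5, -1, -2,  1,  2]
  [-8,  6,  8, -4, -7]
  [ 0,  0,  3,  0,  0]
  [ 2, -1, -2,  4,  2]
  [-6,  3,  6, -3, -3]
x^3 - 9*x^2 + 27*x - 27

The characteristic polynomial is χ_A(x) = (x - 3)^5, so the eigenvalues are known. The minimal polynomial is
  m_A(x) = Π_λ (x − λ)^{k_λ}
where k_λ is the size of the *largest* Jordan block for λ (equivalently, the smallest k with (A − λI)^k v = 0 for every generalised eigenvector v of λ).

  λ = 3: largest Jordan block has size 3, contributing (x − 3)^3

So m_A(x) = (x - 3)^3 = x^3 - 9*x^2 + 27*x - 27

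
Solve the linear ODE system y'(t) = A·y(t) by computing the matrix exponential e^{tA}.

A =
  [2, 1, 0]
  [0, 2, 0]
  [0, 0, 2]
e^{tA} =
  [exp(2*t), t*exp(2*t), 0]
  [0, exp(2*t), 0]
  [0, 0, exp(2*t)]

Strategy: write A = P · J · P⁻¹ where J is a Jordan canonical form, so e^{tA} = P · e^{tJ} · P⁻¹, and e^{tJ} can be computed block-by-block.

A has Jordan form
J =
  [2, 1, 0]
  [0, 2, 0]
  [0, 0, 2]
(up to reordering of blocks).

Per-block formulas:
  For a 1×1 block at λ = 2: exp(t · [2]) = [e^(2t)].
  For a 2×2 Jordan block J_2(2): exp(t · J_2(2)) = e^(2t)·(I + t·N), where N is the 2×2 nilpotent shift.

After assembling e^{tJ} and conjugating by P, we get:

e^{tA} =
  [exp(2*t), t*exp(2*t), 0]
  [0, exp(2*t), 0]
  [0, 0, exp(2*t)]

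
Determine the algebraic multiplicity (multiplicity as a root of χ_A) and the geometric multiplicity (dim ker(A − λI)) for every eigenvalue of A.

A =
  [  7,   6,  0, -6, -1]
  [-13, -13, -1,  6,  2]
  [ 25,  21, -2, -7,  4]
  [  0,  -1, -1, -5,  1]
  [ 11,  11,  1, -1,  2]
λ = -5: alg = 3, geom = 1; λ = 2: alg = 2, geom = 1

Step 1 — factor the characteristic polynomial to read off the algebraic multiplicities:
  χ_A(x) = (x - 2)^2*(x + 5)^3

Step 2 — compute geometric multiplicities via the rank-nullity identity g(λ) = n − rank(A − λI):
  rank(A − (-5)·I) = 4, so dim ker(A − (-5)·I) = n − 4 = 1
  rank(A − (2)·I) = 4, so dim ker(A − (2)·I) = n − 4 = 1

Summary:
  λ = -5: algebraic multiplicity = 3, geometric multiplicity = 1
  λ = 2: algebraic multiplicity = 2, geometric multiplicity = 1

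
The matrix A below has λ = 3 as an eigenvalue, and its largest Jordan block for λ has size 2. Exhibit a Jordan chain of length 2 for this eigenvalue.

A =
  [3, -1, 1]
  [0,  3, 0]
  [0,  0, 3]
A Jordan chain for λ = 3 of length 2:
v_1 = (-1, 0, 0)ᵀ
v_2 = (0, 1, 0)ᵀ

Let N = A − (3)·I. We want v_2 with N^2 v_2 = 0 but N^1 v_2 ≠ 0; then v_{j-1} := N · v_j for j = 2, …, 2.

Pick v_2 = (0, 1, 0)ᵀ.
Then v_1 = N · v_2 = (-1, 0, 0)ᵀ.

Sanity check: (A − (3)·I) v_1 = (0, 0, 0)ᵀ = 0. ✓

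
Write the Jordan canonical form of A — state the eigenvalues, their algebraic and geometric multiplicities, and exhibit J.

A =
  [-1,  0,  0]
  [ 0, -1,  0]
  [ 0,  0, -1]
J_1(-1) ⊕ J_1(-1) ⊕ J_1(-1)

The characteristic polynomial is
  det(x·I − A) = x^3 + 3*x^2 + 3*x + 1 = (x + 1)^3

Eigenvalues and multiplicities (the geometric multiplicity of λ is n − rank(A − λI), which equals the number of Jordan blocks for λ):
  λ = -1: algebraic multiplicity = 3, geometric multiplicity = 3

Determining the block sizes for each eigenvalue:
  λ = -1: gm = am = 3, so every block has size 1 → block sizes [1, 1, 1]

Assembling the blocks gives a Jordan form
J =
  [-1,  0,  0]
  [ 0, -1,  0]
  [ 0,  0, -1]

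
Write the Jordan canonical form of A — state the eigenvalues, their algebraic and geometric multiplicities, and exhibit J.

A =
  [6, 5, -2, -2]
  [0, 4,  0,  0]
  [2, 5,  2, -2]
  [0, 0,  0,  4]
J_2(4) ⊕ J_1(4) ⊕ J_1(4)

The characteristic polynomial is
  det(x·I − A) = x^4 - 16*x^3 + 96*x^2 - 256*x + 256 = (x - 4)^4

Eigenvalues and multiplicities (the geometric multiplicity of λ is n − rank(A − λI), which equals the number of Jordan blocks for λ):
  λ = 4: algebraic multiplicity = 4, geometric multiplicity = 3

Determining the block sizes for each eigenvalue:
  λ = 4: 3 blocks summing to 4 forces exactly one block of size 2 and the rest size 1 → block sizes [2, 1, 1]

Assembling the blocks gives a Jordan form
J =
  [4, 1, 0, 0]
  [0, 4, 0, 0]
  [0, 0, 4, 0]
  [0, 0, 0, 4]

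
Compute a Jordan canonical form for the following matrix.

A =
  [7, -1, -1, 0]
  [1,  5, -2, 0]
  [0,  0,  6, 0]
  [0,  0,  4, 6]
J_3(6) ⊕ J_1(6)

The characteristic polynomial is
  det(x·I − A) = x^4 - 24*x^3 + 216*x^2 - 864*x + 1296 = (x - 6)^4

Eigenvalues and multiplicities (the geometric multiplicity of λ is n − rank(A − λI), which equals the number of Jordan blocks for λ):
  λ = 6: algebraic multiplicity = 4, geometric multiplicity = 2

Determining the block sizes for each eigenvalue:
  λ = 6: with am = 4 and gm = 2, the partition is not yet determined (e.g. several partitions of 4 into 2 parts exist). Let N = A − (6)·I. Computing rank(N^1) = 2, rank(N^2) = 1, rank(N^3) = 0; the number of blocks of size ≥ j is rank(N^{j−1}) − rank(N^j), giving [2, 1, 1]. So we have 1 block(s) of size 3, 1 block(s) of size 1 → block sizes [3, 1]

Assembling the blocks gives a Jordan form
J =
  [6, 1, 0, 0]
  [0, 6, 1, 0]
  [0, 0, 6, 0]
  [0, 0, 0, 6]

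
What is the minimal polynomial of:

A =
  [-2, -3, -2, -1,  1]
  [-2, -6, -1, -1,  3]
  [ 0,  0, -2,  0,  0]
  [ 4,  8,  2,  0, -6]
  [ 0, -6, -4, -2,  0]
x^3 + 6*x^2 + 12*x + 8

The characteristic polynomial is χ_A(x) = (x + 2)^5, so the eigenvalues are known. The minimal polynomial is
  m_A(x) = Π_λ (x − λ)^{k_λ}
where k_λ is the size of the *largest* Jordan block for λ (equivalently, the smallest k with (A − λI)^k v = 0 for every generalised eigenvector v of λ).

  λ = -2: largest Jordan block has size 3, contributing (x + 2)^3

So m_A(x) = (x + 2)^3 = x^3 + 6*x^2 + 12*x + 8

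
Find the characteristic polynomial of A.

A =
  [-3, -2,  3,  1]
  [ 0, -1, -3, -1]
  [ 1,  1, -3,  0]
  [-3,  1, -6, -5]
x^4 + 12*x^3 + 54*x^2 + 108*x + 81

Expanding det(x·I − A) (e.g. by cofactor expansion or by noting that A is similar to its Jordan form J, which has the same characteristic polynomial as A) gives
  χ_A(x) = x^4 + 12*x^3 + 54*x^2 + 108*x + 81
which factors as (x + 3)^4. The eigenvalues (with algebraic multiplicities) are λ = -3 with multiplicity 4.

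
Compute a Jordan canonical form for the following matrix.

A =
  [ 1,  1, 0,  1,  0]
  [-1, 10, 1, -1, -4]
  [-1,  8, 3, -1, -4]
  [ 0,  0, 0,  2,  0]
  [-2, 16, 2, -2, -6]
J_3(2) ⊕ J_1(2) ⊕ J_1(2)

The characteristic polynomial is
  det(x·I − A) = x^5 - 10*x^4 + 40*x^3 - 80*x^2 + 80*x - 32 = (x - 2)^5

Eigenvalues and multiplicities (the geometric multiplicity of λ is n − rank(A − λI), which equals the number of Jordan blocks for λ):
  λ = 2: algebraic multiplicity = 5, geometric multiplicity = 3

Determining the block sizes for each eigenvalue:
  λ = 2: with am = 5 and gm = 3, the partition is not yet determined (e.g. several partitions of 5 into 3 parts exist). Let N = A − (2)·I. Computing rank(N^1) = 2, rank(N^2) = 1, rank(N^3) = 0; the number of blocks of size ≥ j is rank(N^{j−1}) − rank(N^j), giving [3, 1, 1]. So we have 1 block(s) of size 3, 2 block(s) of size 1 → block sizes [3, 1, 1]

Assembling the blocks gives a Jordan form
J =
  [2, 1, 0, 0, 0]
  [0, 2, 1, 0, 0]
  [0, 0, 2, 0, 0]
  [0, 0, 0, 2, 0]
  [0, 0, 0, 0, 2]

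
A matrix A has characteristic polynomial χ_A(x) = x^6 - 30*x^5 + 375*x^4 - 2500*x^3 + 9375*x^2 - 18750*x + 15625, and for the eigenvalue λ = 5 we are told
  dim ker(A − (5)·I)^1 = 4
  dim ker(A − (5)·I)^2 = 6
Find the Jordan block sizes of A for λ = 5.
Block sizes for λ = 5: [2, 2, 1, 1]

From the dimensions of kernels of powers, the number of Jordan blocks of size at least j is d_j − d_{j−1} where d_j = dim ker(N^j) (with d_0 = 0). Computing the differences gives [4, 2].
The number of blocks of size exactly k is (#blocks of size ≥ k) − (#blocks of size ≥ k + 1), so the partition is: 2 block(s) of size 1, 2 block(s) of size 2.
In nonincreasing order the block sizes are [2, 2, 1, 1].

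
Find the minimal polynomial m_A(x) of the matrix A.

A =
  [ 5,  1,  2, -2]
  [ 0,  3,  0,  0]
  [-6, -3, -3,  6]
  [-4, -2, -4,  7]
x^2 - 6*x + 9

The characteristic polynomial is χ_A(x) = (x - 3)^4, so the eigenvalues are known. The minimal polynomial is
  m_A(x) = Π_λ (x − λ)^{k_λ}
where k_λ is the size of the *largest* Jordan block for λ (equivalently, the smallest k with (A − λI)^k v = 0 for every generalised eigenvector v of λ).

  λ = 3: largest Jordan block has size 2, contributing (x − 3)^2

So m_A(x) = (x - 3)^2 = x^2 - 6*x + 9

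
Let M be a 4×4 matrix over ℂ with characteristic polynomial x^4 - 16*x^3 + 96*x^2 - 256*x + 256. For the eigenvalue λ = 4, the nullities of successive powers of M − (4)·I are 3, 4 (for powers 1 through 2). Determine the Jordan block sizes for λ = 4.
Block sizes for λ = 4: [2, 1, 1]

From the dimensions of kernels of powers, the number of Jordan blocks of size at least j is d_j − d_{j−1} where d_j = dim ker(N^j) (with d_0 = 0). Computing the differences gives [3, 1].
The number of blocks of size exactly k is (#blocks of size ≥ k) − (#blocks of size ≥ k + 1), so the partition is: 2 block(s) of size 1, 1 block(s) of size 2.
In nonincreasing order the block sizes are [2, 1, 1].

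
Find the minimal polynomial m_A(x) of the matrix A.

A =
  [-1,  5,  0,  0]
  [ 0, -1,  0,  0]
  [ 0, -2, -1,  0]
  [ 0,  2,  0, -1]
x^2 + 2*x + 1

The characteristic polynomial is χ_A(x) = (x + 1)^4, so the eigenvalues are known. The minimal polynomial is
  m_A(x) = Π_λ (x − λ)^{k_λ}
where k_λ is the size of the *largest* Jordan block for λ (equivalently, the smallest k with (A − λI)^k v = 0 for every generalised eigenvector v of λ).

  λ = -1: largest Jordan block has size 2, contributing (x + 1)^2

So m_A(x) = (x + 1)^2 = x^2 + 2*x + 1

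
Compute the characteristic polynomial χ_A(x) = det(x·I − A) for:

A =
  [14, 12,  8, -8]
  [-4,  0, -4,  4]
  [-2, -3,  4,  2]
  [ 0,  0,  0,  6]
x^4 - 24*x^3 + 216*x^2 - 864*x + 1296

Expanding det(x·I − A) (e.g. by cofactor expansion or by noting that A is similar to its Jordan form J, which has the same characteristic polynomial as A) gives
  χ_A(x) = x^4 - 24*x^3 + 216*x^2 - 864*x + 1296
which factors as (x - 6)^4. The eigenvalues (with algebraic multiplicities) are λ = 6 with multiplicity 4.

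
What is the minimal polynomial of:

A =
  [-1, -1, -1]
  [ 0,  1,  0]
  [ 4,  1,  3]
x^3 - 3*x^2 + 3*x - 1

The characteristic polynomial is χ_A(x) = (x - 1)^3, so the eigenvalues are known. The minimal polynomial is
  m_A(x) = Π_λ (x − λ)^{k_λ}
where k_λ is the size of the *largest* Jordan block for λ (equivalently, the smallest k with (A − λI)^k v = 0 for every generalised eigenvector v of λ).

  λ = 1: largest Jordan block has size 3, contributing (x − 1)^3

So m_A(x) = (x - 1)^3 = x^3 - 3*x^2 + 3*x - 1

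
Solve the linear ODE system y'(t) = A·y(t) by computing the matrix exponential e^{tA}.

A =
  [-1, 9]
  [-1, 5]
e^{tA} =
  [-3*t*exp(2*t) + exp(2*t), 9*t*exp(2*t)]
  [-t*exp(2*t), 3*t*exp(2*t) + exp(2*t)]

Strategy: write A = P · J · P⁻¹ where J is a Jordan canonical form, so e^{tA} = P · e^{tJ} · P⁻¹, and e^{tJ} can be computed block-by-block.

A has Jordan form
J =
  [2, 1]
  [0, 2]
(up to reordering of blocks).

Per-block formulas:
  For a 2×2 Jordan block J_2(2): exp(t · J_2(2)) = e^(2t)·(I + t·N), where N is the 2×2 nilpotent shift.

After assembling e^{tJ} and conjugating by P, we get:

e^{tA} =
  [-3*t*exp(2*t) + exp(2*t), 9*t*exp(2*t)]
  [-t*exp(2*t), 3*t*exp(2*t) + exp(2*t)]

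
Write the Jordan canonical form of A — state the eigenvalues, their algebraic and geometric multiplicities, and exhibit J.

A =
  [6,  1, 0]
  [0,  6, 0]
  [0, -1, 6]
J_2(6) ⊕ J_1(6)

The characteristic polynomial is
  det(x·I − A) = x^3 - 18*x^2 + 108*x - 216 = (x - 6)^3

Eigenvalues and multiplicities (the geometric multiplicity of λ is n − rank(A − λI), which equals the number of Jordan blocks for λ):
  λ = 6: algebraic multiplicity = 3, geometric multiplicity = 2

Determining the block sizes for each eigenvalue:
  λ = 6: 2 blocks summing to 3 forces exactly one block of size 2 and the rest size 1 → block sizes [2, 1]

Assembling the blocks gives a Jordan form
J =
  [6, 1, 0]
  [0, 6, 0]
  [0, 0, 6]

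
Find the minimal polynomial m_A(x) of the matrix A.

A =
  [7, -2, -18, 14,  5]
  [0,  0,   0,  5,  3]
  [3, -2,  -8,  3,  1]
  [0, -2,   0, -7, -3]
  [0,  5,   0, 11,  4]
x^4 + 5*x^3 + 6*x^2 - 4*x - 8

The characteristic polynomial is χ_A(x) = (x - 1)^2*(x + 2)^3, so the eigenvalues are known. The minimal polynomial is
  m_A(x) = Π_λ (x − λ)^{k_λ}
where k_λ is the size of the *largest* Jordan block for λ (equivalently, the smallest k with (A − λI)^k v = 0 for every generalised eigenvector v of λ).

  λ = -2: largest Jordan block has size 3, contributing (x + 2)^3
  λ = 1: largest Jordan block has size 1, contributing (x − 1)

So m_A(x) = (x - 1)*(x + 2)^3 = x^4 + 5*x^3 + 6*x^2 - 4*x - 8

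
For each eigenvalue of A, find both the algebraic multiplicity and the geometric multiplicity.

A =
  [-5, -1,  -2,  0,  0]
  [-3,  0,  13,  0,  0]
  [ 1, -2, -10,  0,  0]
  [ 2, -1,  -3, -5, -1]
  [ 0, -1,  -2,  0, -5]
λ = -5: alg = 5, geom = 2

Step 1 — factor the characteristic polynomial to read off the algebraic multiplicities:
  χ_A(x) = (x + 5)^5

Step 2 — compute geometric multiplicities via the rank-nullity identity g(λ) = n − rank(A − λI):
  rank(A − (-5)·I) = 3, so dim ker(A − (-5)·I) = n − 3 = 2

Summary:
  λ = -5: algebraic multiplicity = 5, geometric multiplicity = 2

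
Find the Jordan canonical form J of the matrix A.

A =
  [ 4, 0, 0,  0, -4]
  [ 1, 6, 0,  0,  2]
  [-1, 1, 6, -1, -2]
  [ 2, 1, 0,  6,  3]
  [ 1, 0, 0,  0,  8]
J_3(6) ⊕ J_2(6)

The characteristic polynomial is
  det(x·I − A) = x^5 - 30*x^4 + 360*x^3 - 2160*x^2 + 6480*x - 7776 = (x - 6)^5

Eigenvalues and multiplicities (the geometric multiplicity of λ is n − rank(A − λI), which equals the number of Jordan blocks for λ):
  λ = 6: algebraic multiplicity = 5, geometric multiplicity = 2

Determining the block sizes for each eigenvalue:
  λ = 6: with am = 5 and gm = 2, the partition is not yet determined (e.g. several partitions of 5 into 2 parts exist). Let N = A − (6)·I. Computing rank(N^1) = 3, rank(N^2) = 1, rank(N^3) = 0; the number of blocks of size ≥ j is rank(N^{j−1}) − rank(N^j), giving [2, 2, 1]. So we have 1 block(s) of size 3, 1 block(s) of size 2 → block sizes [3, 2]

Assembling the blocks gives a Jordan form
J =
  [6, 1, 0, 0, 0]
  [0, 6, 1, 0, 0]
  [0, 0, 6, 0, 0]
  [0, 0, 0, 6, 1]
  [0, 0, 0, 0, 6]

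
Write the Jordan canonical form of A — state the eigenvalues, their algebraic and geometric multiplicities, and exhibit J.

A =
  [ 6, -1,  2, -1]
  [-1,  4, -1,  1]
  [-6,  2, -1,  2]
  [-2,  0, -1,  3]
J_2(3) ⊕ J_2(3)

The characteristic polynomial is
  det(x·I − A) = x^4 - 12*x^3 + 54*x^2 - 108*x + 81 = (x - 3)^4

Eigenvalues and multiplicities (the geometric multiplicity of λ is n − rank(A − λI), which equals the number of Jordan blocks for λ):
  λ = 3: algebraic multiplicity = 4, geometric multiplicity = 2

Determining the block sizes for each eigenvalue:
  λ = 3: with am = 4 and gm = 2, the partition is not yet determined (e.g. several partitions of 4 into 2 parts exist). Let N = A − (3)·I. Computing rank(N^1) = 2, rank(N^2) = 0; the number of blocks of size ≥ j is rank(N^{j−1}) − rank(N^j), giving [2, 2]. So we have 2 block(s) of size 2 → block sizes [2, 2]

Assembling the blocks gives a Jordan form
J =
  [3, 1, 0, 0]
  [0, 3, 0, 0]
  [0, 0, 3, 1]
  [0, 0, 0, 3]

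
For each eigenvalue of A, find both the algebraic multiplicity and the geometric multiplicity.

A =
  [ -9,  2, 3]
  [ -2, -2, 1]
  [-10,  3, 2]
λ = -3: alg = 3, geom = 1

Step 1 — factor the characteristic polynomial to read off the algebraic multiplicities:
  χ_A(x) = (x + 3)^3

Step 2 — compute geometric multiplicities via the rank-nullity identity g(λ) = n − rank(A − λI):
  rank(A − (-3)·I) = 2, so dim ker(A − (-3)·I) = n − 2 = 1

Summary:
  λ = -3: algebraic multiplicity = 3, geometric multiplicity = 1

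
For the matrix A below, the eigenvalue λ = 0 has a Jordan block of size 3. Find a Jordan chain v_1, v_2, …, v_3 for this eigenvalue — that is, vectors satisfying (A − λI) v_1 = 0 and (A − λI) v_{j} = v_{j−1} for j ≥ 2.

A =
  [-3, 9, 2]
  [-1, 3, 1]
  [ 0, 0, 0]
A Jordan chain for λ = 0 of length 3:
v_1 = (3, 1, 0)ᵀ
v_2 = (2, 1, 0)ᵀ
v_3 = (0, 0, 1)ᵀ

Let N = A − (0)·I. We want v_3 with N^3 v_3 = 0 but N^2 v_3 ≠ 0; then v_{j-1} := N · v_j for j = 3, …, 2.

Pick v_3 = (0, 0, 1)ᵀ.
Then v_2 = N · v_3 = (2, 1, 0)ᵀ.
Then v_1 = N · v_2 = (3, 1, 0)ᵀ.

Sanity check: (A − (0)·I) v_1 = (0, 0, 0)ᵀ = 0. ✓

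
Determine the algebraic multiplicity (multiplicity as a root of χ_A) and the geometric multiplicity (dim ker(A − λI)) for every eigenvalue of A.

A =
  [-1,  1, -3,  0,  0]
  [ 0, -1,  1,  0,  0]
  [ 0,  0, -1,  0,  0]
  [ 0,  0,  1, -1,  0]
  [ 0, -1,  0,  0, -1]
λ = -1: alg = 5, geom = 3

Step 1 — factor the characteristic polynomial to read off the algebraic multiplicities:
  χ_A(x) = (x + 1)^5

Step 2 — compute geometric multiplicities via the rank-nullity identity g(λ) = n − rank(A − λI):
  rank(A − (-1)·I) = 2, so dim ker(A − (-1)·I) = n − 2 = 3

Summary:
  λ = -1: algebraic multiplicity = 5, geometric multiplicity = 3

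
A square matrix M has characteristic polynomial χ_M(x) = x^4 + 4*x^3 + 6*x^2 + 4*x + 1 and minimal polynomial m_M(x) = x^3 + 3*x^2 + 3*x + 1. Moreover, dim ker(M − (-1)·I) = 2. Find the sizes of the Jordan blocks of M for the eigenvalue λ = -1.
Block sizes for λ = -1: [3, 1]

Step 1 — from the characteristic polynomial, algebraic multiplicity of λ = -1 is 4. From dim ker(M − (-1)·I) = 2, there are exactly 2 Jordan blocks for λ = -1.
Step 2 — from the minimal polynomial, the factor (x + 1)^3 tells us the largest block for λ = -1 has size 3.
Step 3 — with total size 4, 2 blocks, and largest block 3, the block sizes (in nonincreasing order) are [3, 1].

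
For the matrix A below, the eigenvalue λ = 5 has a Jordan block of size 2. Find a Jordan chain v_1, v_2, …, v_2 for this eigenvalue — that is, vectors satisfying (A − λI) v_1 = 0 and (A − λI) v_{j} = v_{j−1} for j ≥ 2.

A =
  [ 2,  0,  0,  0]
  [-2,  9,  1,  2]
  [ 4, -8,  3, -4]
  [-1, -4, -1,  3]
A Jordan chain for λ = 5 of length 2:
v_1 = (0, 4, -8, -4)ᵀ
v_2 = (0, 1, 0, 0)ᵀ

Let N = A − (5)·I. We want v_2 with N^2 v_2 = 0 but N^1 v_2 ≠ 0; then v_{j-1} := N · v_j for j = 2, …, 2.

Pick v_2 = (0, 1, 0, 0)ᵀ.
Then v_1 = N · v_2 = (0, 4, -8, -4)ᵀ.

Sanity check: (A − (5)·I) v_1 = (0, 0, 0, 0)ᵀ = 0. ✓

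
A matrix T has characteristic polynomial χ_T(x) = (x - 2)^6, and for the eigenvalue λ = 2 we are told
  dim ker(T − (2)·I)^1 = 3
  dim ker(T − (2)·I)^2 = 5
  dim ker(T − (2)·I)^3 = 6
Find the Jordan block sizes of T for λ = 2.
Block sizes for λ = 2: [3, 2, 1]

From the dimensions of kernels of powers, the number of Jordan blocks of size at least j is d_j − d_{j−1} where d_j = dim ker(N^j) (with d_0 = 0). Computing the differences gives [3, 2, 1].
The number of blocks of size exactly k is (#blocks of size ≥ k) − (#blocks of size ≥ k + 1), so the partition is: 1 block(s) of size 1, 1 block(s) of size 2, 1 block(s) of size 3.
In nonincreasing order the block sizes are [3, 2, 1].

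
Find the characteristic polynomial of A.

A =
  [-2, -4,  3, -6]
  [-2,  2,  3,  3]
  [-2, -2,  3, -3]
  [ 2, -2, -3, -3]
x^4

Expanding det(x·I − A) (e.g. by cofactor expansion or by noting that A is similar to its Jordan form J, which has the same characteristic polynomial as A) gives
  χ_A(x) = x^4
which factors as x^4. The eigenvalues (with algebraic multiplicities) are λ = 0 with multiplicity 4.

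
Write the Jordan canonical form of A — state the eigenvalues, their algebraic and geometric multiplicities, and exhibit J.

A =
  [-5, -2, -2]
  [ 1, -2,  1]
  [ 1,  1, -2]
J_2(-3) ⊕ J_1(-3)

The characteristic polynomial is
  det(x·I − A) = x^3 + 9*x^2 + 27*x + 27 = (x + 3)^3

Eigenvalues and multiplicities (the geometric multiplicity of λ is n − rank(A − λI), which equals the number of Jordan blocks for λ):
  λ = -3: algebraic multiplicity = 3, geometric multiplicity = 2

Determining the block sizes for each eigenvalue:
  λ = -3: 2 blocks summing to 3 forces exactly one block of size 2 and the rest size 1 → block sizes [2, 1]

Assembling the blocks gives a Jordan form
J =
  [-3,  1,  0]
  [ 0, -3,  0]
  [ 0,  0, -3]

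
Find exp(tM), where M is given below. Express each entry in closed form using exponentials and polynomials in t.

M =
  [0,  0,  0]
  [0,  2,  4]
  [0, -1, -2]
e^{tM} =
  [1, 0, 0]
  [0, 2*t + 1, 4*t]
  [0, -t, 1 - 2*t]

Strategy: write M = P · J · P⁻¹ where J is a Jordan canonical form, so e^{tM} = P · e^{tJ} · P⁻¹, and e^{tJ} can be computed block-by-block.

M has Jordan form
J =
  [0, 1, 0]
  [0, 0, 0]
  [0, 0, 0]
(up to reordering of blocks).

Per-block formulas:
  For a 1×1 block at λ = 0: exp(t · [0]) = [e^(0t)].
  For a 2×2 Jordan block J_2(0): exp(t · J_2(0)) = e^(0t)·(I + t·N), where N is the 2×2 nilpotent shift.

After assembling e^{tJ} and conjugating by P, we get:

e^{tM} =
  [1, 0, 0]
  [0, 2*t + 1, 4*t]
  [0, -t, 1 - 2*t]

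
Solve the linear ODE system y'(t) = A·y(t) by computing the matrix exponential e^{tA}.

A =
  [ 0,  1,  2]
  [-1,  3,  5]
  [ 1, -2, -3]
e^{tA} =
  [t^2/2 + 1, -t^2/2 + t, -t^2/2 + 2*t]
  [t^2 - t, -t^2 + 3*t + 1, -t^2 + 5*t]
  [-t^2/2 + t, t^2/2 - 2*t, t^2/2 - 3*t + 1]

Strategy: write A = P · J · P⁻¹ where J is a Jordan canonical form, so e^{tA} = P · e^{tJ} · P⁻¹, and e^{tJ} can be computed block-by-block.

A has Jordan form
J =
  [0, 1, 0]
  [0, 0, 1]
  [0, 0, 0]
(up to reordering of blocks).

Per-block formulas:
  For a 3×3 Jordan block J_3(0): exp(t · J_3(0)) = e^(0t)·(I + t·N + (t^2/2)·N^2), where N is the 3×3 nilpotent shift.

After assembling e^{tJ} and conjugating by P, we get:

e^{tA} =
  [t^2/2 + 1, -t^2/2 + t, -t^2/2 + 2*t]
  [t^2 - t, -t^2 + 3*t + 1, -t^2 + 5*t]
  [-t^2/2 + t, t^2/2 - 2*t, t^2/2 - 3*t + 1]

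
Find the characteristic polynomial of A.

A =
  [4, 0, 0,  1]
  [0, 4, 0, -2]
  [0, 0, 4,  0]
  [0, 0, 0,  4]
x^4 - 16*x^3 + 96*x^2 - 256*x + 256

Expanding det(x·I − A) (e.g. by cofactor expansion or by noting that A is similar to its Jordan form J, which has the same characteristic polynomial as A) gives
  χ_A(x) = x^4 - 16*x^3 + 96*x^2 - 256*x + 256
which factors as (x - 4)^4. The eigenvalues (with algebraic multiplicities) are λ = 4 with multiplicity 4.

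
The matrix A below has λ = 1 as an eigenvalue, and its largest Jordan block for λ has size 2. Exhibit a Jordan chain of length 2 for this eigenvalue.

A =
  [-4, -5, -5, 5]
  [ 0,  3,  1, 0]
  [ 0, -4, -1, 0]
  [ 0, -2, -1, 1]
A Jordan chain for λ = 1 of length 2:
v_1 = (0, -2, 4, 2)ᵀ
v_2 = (1, -1, 0, 0)ᵀ

Let N = A − (1)·I. We want v_2 with N^2 v_2 = 0 but N^1 v_2 ≠ 0; then v_{j-1} := N · v_j for j = 2, …, 2.

Pick v_2 = (1, -1, 0, 0)ᵀ.
Then v_1 = N · v_2 = (0, -2, 4, 2)ᵀ.

Sanity check: (A − (1)·I) v_1 = (0, 0, 0, 0)ᵀ = 0. ✓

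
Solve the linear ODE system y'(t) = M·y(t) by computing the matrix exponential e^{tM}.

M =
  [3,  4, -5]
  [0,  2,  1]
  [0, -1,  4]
e^{tM} =
  [exp(3*t), t^2*exp(3*t)/2 + 4*t*exp(3*t), -t^2*exp(3*t)/2 - 5*t*exp(3*t)]
  [0, -t*exp(3*t) + exp(3*t), t*exp(3*t)]
  [0, -t*exp(3*t), t*exp(3*t) + exp(3*t)]

Strategy: write M = P · J · P⁻¹ where J is a Jordan canonical form, so e^{tM} = P · e^{tJ} · P⁻¹, and e^{tJ} can be computed block-by-block.

M has Jordan form
J =
  [3, 1, 0]
  [0, 3, 1]
  [0, 0, 3]
(up to reordering of blocks).

Per-block formulas:
  For a 3×3 Jordan block J_3(3): exp(t · J_3(3)) = e^(3t)·(I + t·N + (t^2/2)·N^2), where N is the 3×3 nilpotent shift.

After assembling e^{tJ} and conjugating by P, we get:

e^{tM} =
  [exp(3*t), t^2*exp(3*t)/2 + 4*t*exp(3*t), -t^2*exp(3*t)/2 - 5*t*exp(3*t)]
  [0, -t*exp(3*t) + exp(3*t), t*exp(3*t)]
  [0, -t*exp(3*t), t*exp(3*t) + exp(3*t)]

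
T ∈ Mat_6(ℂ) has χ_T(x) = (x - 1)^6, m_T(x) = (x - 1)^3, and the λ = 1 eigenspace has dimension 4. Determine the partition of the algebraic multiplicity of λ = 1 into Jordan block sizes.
Block sizes for λ = 1: [3, 1, 1, 1]

Step 1 — from the characteristic polynomial, algebraic multiplicity of λ = 1 is 6. From dim ker(T − (1)·I) = 4, there are exactly 4 Jordan blocks for λ = 1.
Step 2 — from the minimal polynomial, the factor (x − 1)^3 tells us the largest block for λ = 1 has size 3.
Step 3 — with total size 6, 4 blocks, and largest block 3, the block sizes (in nonincreasing order) are [3, 1, 1, 1].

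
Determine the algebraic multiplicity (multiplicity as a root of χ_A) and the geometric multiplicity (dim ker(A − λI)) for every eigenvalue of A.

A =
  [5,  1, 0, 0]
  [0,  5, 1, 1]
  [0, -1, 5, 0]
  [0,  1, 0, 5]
λ = 5: alg = 4, geom = 2

Step 1 — factor the characteristic polynomial to read off the algebraic multiplicities:
  χ_A(x) = (x - 5)^4

Step 2 — compute geometric multiplicities via the rank-nullity identity g(λ) = n − rank(A − λI):
  rank(A − (5)·I) = 2, so dim ker(A − (5)·I) = n − 2 = 2

Summary:
  λ = 5: algebraic multiplicity = 4, geometric multiplicity = 2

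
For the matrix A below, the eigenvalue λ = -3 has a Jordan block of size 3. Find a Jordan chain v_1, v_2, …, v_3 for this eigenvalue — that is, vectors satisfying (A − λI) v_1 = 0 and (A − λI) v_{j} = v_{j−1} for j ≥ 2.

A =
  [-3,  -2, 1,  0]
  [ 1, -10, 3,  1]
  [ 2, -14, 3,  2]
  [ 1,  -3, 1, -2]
A Jordan chain for λ = -3 of length 3:
v_1 = (0, 2, 4, 2)ᵀ
v_2 = (-2, -7, -14, -3)ᵀ
v_3 = (0, 1, 0, 0)ᵀ

Let N = A − (-3)·I. We want v_3 with N^3 v_3 = 0 but N^2 v_3 ≠ 0; then v_{j-1} := N · v_j for j = 3, …, 2.

Pick v_3 = (0, 1, 0, 0)ᵀ.
Then v_2 = N · v_3 = (-2, -7, -14, -3)ᵀ.
Then v_1 = N · v_2 = (0, 2, 4, 2)ᵀ.

Sanity check: (A − (-3)·I) v_1 = (0, 0, 0, 0)ᵀ = 0. ✓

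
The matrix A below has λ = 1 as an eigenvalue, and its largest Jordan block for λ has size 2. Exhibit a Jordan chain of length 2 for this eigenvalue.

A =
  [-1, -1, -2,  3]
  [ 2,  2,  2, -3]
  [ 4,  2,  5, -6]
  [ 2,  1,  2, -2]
A Jordan chain for λ = 1 of length 2:
v_1 = (-2, 2, 4, 2)ᵀ
v_2 = (1, 0, 0, 0)ᵀ

Let N = A − (1)·I. We want v_2 with N^2 v_2 = 0 but N^1 v_2 ≠ 0; then v_{j-1} := N · v_j for j = 2, …, 2.

Pick v_2 = (1, 0, 0, 0)ᵀ.
Then v_1 = N · v_2 = (-2, 2, 4, 2)ᵀ.

Sanity check: (A − (1)·I) v_1 = (0, 0, 0, 0)ᵀ = 0. ✓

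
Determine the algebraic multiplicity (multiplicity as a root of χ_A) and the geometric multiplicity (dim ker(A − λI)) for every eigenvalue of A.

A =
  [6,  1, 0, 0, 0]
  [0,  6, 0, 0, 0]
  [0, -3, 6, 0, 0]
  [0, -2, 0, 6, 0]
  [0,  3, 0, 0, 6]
λ = 6: alg = 5, geom = 4

Step 1 — factor the characteristic polynomial to read off the algebraic multiplicities:
  χ_A(x) = (x - 6)^5

Step 2 — compute geometric multiplicities via the rank-nullity identity g(λ) = n − rank(A − λI):
  rank(A − (6)·I) = 1, so dim ker(A − (6)·I) = n − 1 = 4

Summary:
  λ = 6: algebraic multiplicity = 5, geometric multiplicity = 4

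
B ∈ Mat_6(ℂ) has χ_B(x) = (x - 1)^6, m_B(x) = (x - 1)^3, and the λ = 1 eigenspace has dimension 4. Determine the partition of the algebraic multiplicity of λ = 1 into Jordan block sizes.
Block sizes for λ = 1: [3, 1, 1, 1]

Step 1 — from the characteristic polynomial, algebraic multiplicity of λ = 1 is 6. From dim ker(B − (1)·I) = 4, there are exactly 4 Jordan blocks for λ = 1.
Step 2 — from the minimal polynomial, the factor (x − 1)^3 tells us the largest block for λ = 1 has size 3.
Step 3 — with total size 6, 4 blocks, and largest block 3, the block sizes (in nonincreasing order) are [3, 1, 1, 1].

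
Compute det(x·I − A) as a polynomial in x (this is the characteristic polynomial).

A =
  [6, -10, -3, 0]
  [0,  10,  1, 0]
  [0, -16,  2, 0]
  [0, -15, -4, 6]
x^4 - 24*x^3 + 216*x^2 - 864*x + 1296

Expanding det(x·I − A) (e.g. by cofactor expansion or by noting that A is similar to its Jordan form J, which has the same characteristic polynomial as A) gives
  χ_A(x) = x^4 - 24*x^3 + 216*x^2 - 864*x + 1296
which factors as (x - 6)^4. The eigenvalues (with algebraic multiplicities) are λ = 6 with multiplicity 4.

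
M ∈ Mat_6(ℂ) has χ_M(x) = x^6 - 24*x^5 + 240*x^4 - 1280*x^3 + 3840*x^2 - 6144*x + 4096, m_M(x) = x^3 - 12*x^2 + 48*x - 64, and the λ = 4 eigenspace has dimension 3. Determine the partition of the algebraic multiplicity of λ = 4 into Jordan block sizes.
Block sizes for λ = 4: [3, 2, 1]

Step 1 — from the characteristic polynomial, algebraic multiplicity of λ = 4 is 6. From dim ker(M − (4)·I) = 3, there are exactly 3 Jordan blocks for λ = 4.
Step 2 — from the minimal polynomial, the factor (x − 4)^3 tells us the largest block for λ = 4 has size 3.
Step 3 — with total size 6, 3 blocks, and largest block 3, the block sizes (in nonincreasing order) are [3, 2, 1].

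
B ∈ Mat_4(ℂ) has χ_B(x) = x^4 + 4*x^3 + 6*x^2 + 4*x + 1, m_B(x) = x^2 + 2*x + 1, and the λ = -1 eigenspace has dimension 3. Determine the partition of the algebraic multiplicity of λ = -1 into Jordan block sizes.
Block sizes for λ = -1: [2, 1, 1]

Step 1 — from the characteristic polynomial, algebraic multiplicity of λ = -1 is 4. From dim ker(B − (-1)·I) = 3, there are exactly 3 Jordan blocks for λ = -1.
Step 2 — from the minimal polynomial, the factor (x + 1)^2 tells us the largest block for λ = -1 has size 2.
Step 3 — with total size 4, 3 blocks, and largest block 2, the block sizes (in nonincreasing order) are [2, 1, 1].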